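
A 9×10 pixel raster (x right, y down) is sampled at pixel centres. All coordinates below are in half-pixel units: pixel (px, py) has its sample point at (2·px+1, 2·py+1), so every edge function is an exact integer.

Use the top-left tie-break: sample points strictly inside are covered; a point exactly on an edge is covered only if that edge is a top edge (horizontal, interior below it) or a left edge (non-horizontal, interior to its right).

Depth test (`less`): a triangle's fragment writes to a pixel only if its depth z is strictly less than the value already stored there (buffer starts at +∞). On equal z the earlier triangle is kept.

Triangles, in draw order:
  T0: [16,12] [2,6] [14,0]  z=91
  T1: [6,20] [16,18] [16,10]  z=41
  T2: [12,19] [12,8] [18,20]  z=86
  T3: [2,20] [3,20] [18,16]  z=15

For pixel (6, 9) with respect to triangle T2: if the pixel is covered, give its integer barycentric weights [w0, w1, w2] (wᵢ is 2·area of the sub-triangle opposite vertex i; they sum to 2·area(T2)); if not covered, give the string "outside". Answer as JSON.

T0:
  2·area = 156
  edge (16, 12)→(2, 6): d=(-14,-6) top-left  bias=+0
  edge (2, 6)→(14, 0): d=(12,-6) top-left  bias=+0
  edge (14, 0)→(16, 12): d=(2,12) right/bottom  bias=-1
    (6,0)@(13, 1): e=[136,6,14] → █
    (7,0)@(15, 1): e=[148,18,-10] → ·
    (4,1)@(9, 3): e=[84,6,66] → █
    (5,1)@(11, 3): e=[96,18,42] → █
    (7,1)@(15, 3): e=[120,42,-6] → ·
    (2,2)@(5, 5): e=[32,6,118] → █
    (3,2)@(7, 5): e=[44,18,94] → █
    (7,2)@(15, 5): e=[92,66,-2] → ·
    (2,3)@(5, 7): e=[4,30,122] → █
    (7,3)@(15, 7): e=[64,90,2] → █
    (8,3)@(17, 7): e=[76,102,-22] → ·
    (2,4)@(5, 9): e=[-24,54,126] → ·
    (4,4)@(9, 9): e=[0,78,78] → █  [on edge]
  covered (20 px):
    · · · · · · █ · ·
    · · · · █ █ █ · ·
    · · █ █ █ █ █ · ·
    · · █ █ █ █ █ █ ·
    · · · · █ █ █ █ ·
    · · · · · · · █ ·
    · · · · · · · · ·
    · · · · · · · · ·
    · · · · · · · · ·
    · · · · · · · · ·
T1:
  2·area = 80  (B↔C swapped to make it positive)
  edge (6, 20)→(16, 10): d=(10,-10) top-left  bias=+0
  edge (16, 10)→(16, 18): d=(0,8) right/bottom  bias=-1
  edge (16, 18)→(6, 20): d=(-10,2) right/bottom  bias=-1
    (8,4)@(17, 9): e=[0,-8,88] → ·  [on edge]
    (7,5)@(15, 11): e=[0,8,72] → █  [on edge]
    (8,5)@(17, 11): e=[20,-8,68] → ·
    (6,6)@(13, 13): e=[0,24,56] → █  [on edge]
    (8,6)@(17, 13): e=[40,-8,48] → ·
    (5,7)@(11, 15): e=[0,40,40] → █  [on edge]
    (8,7)@(17, 15): e=[60,-8,28] → ·
    (4,8)@(9, 17): e=[0,56,24] → █  [on edge]
    (8,8)@(17, 17): e=[80,-8,8] → ·
    (3,9)@(7, 19): e=[0,72,8] → █  [on edge]
    (5,9)@(11, 19): e=[40,40,0] → ·  [on edge]
    (6,9)@(13, 19): e=[60,24,-4] → ·
  covered (12 px):
    · · · · · · · · ·
    · · · · · · · · ·
    · · · · · · · · ·
    · · · · · · · · ·
    · · · · · · · · ·
    · · · · · · · █ ·
    · · · · · · █ █ ·
    · · · · · █ █ █ ·
    · · · · █ █ █ █ ·
    · · · █ █ · · · ·
T2:
  2·area = 66
  edge (12, 19)→(12, 8): d=(0,-11) top-left  bias=+0
  edge (12, 8)→(18, 20): d=(6,12) right/bottom  bias=-1
  edge (18, 20)→(12, 19): d=(-6,-1) top-left  bias=+0
    (6,5)@(13, 11): e=[11,6,49] → █
    (7,5)@(15, 11): e=[33,-18,51] → ·
    (6,6)@(13, 13): e=[11,18,37] → █
    (7,6)@(15, 13): e=[33,-6,39] → ·
    (6,7)@(13, 15): e=[11,30,25] → █
    (7,7)@(15, 15): e=[33,6,27] → █
    (8,7)@(17, 15): e=[55,-18,29] → ·
    (6,8)@(13, 17): e=[11,42,13] → █
    (8,8)@(17, 17): e=[55,-6,17] → ·
    (6,9)@(13, 19): e=[11,54,1] → █
    (8,9)@(17, 19): e=[55,6,5] → █
  covered (9 px):
    · · · · · · · · ·
    · · · · · · · · ·
    · · · · · · · · ·
    · · · · · · · · ·
    · · · · · · · · ·
    · · · · · · █ · ·
    · · · · · · █ · ·
    · · · · · · █ █ ·
    · · · · · · █ █ ·
    · · · · · · █ █ █
T3:
  2·area = 4  (B↔C swapped to make it positive)
  edge (2, 20)→(18, 16): d=(16,-4) top-left  bias=+0
  edge (18, 16)→(3, 20): d=(-15,4) right/bottom  bias=-1
  edge (3, 20)→(2, 20): d=(-1,0) right/bottom  bias=-1
  covered (0 px):
    · · · · · · · · ·
    · · · · · · · · ·
    · · · · · · · · ·
    · · · · · · · · ·
    · · · · · · · · ·
    · · · · · · · · ·
    · · · · · · · · ·
    · · · · · · · · ·
    · · · · · · · · ·
    · · · · · · · · ·

Result: [54,1,11]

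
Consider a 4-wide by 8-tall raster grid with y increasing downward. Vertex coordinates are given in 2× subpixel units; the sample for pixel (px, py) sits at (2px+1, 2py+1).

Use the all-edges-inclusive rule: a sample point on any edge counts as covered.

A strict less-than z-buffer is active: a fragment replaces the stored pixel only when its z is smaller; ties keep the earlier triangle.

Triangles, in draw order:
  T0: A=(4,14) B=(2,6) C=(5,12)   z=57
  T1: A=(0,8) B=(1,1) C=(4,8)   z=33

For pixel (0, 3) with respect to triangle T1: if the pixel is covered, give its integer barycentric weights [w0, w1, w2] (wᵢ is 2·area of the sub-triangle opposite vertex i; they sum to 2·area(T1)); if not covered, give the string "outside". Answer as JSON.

T0:
  2·area = 12
  edge (4, 14)→(2, 6): d=(-2,-8) inclusive
  edge (2, 6)→(5, 12): d=(3,6) inclusive
  edge (5, 12)→(4, 14): d=(-1,2) inclusive
    (1,4)@(3, 9): e=[2,3,7] → █
    (2,4)@(5, 9): e=[18,-9,3] → ·
    (1,5)@(3, 11): e=[-2,9,5] → ·
  covered (1 px):
    · · · ·
    · · · ·
    · · · ·
    · · · ·
    · █ · ·
    · · · ·
    · · · ·
    · · · ·
T1:
  2·area = 28
  edge (0, 8)→(1, 1): d=(1,-7) inclusive
  edge (1, 1)→(4, 8): d=(3,7) inclusive
  edge (4, 8)→(0, 8): d=(-4,0) inclusive
    (0,0)@(1, 1): e=[0,0,28] → █  [on edge]
    (1,0)@(3, 1): e=[14,-14,28] → ·
    (0,1)@(1, 3): e=[2,6,20] → █
    (1,1)@(3, 3): e=[16,-8,20] → ·
    (0,2)@(1, 5): e=[4,12,12] → █
    (1,2)@(3, 5): e=[18,-2,12] → ·
    (0,3)@(1, 7): e=[6,18,4] → █
    (1,3)@(3, 7): e=[20,4,4] → █
    (2,3)@(5, 7): e=[34,-10,4] → ·
    (0,4)@(1, 9): e=[8,24,-4] → ·
    (1,4)@(3, 9): e=[22,10,-4] → ·
    (3,7)@(7, 15): e=[56,0,-28] → ·  [on edge]
  covered (5 px):
    █ · · ·
    █ · · ·
    █ · · ·
    █ █ · ·
    · · · ·
    · · · ·
    · · · ·
    · · · ·

Result: [18,4,6]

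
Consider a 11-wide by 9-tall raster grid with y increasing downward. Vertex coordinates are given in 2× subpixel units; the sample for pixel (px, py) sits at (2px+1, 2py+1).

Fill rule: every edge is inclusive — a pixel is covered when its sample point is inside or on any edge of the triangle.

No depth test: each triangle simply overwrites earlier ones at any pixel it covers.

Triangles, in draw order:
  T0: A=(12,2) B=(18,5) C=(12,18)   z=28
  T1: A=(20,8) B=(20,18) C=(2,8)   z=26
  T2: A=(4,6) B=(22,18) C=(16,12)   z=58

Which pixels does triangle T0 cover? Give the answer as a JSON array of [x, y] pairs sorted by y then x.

T0:
  2·area = 96
  edge (12, 2)→(18, 5): d=(6,3) inclusive
  edge (18, 5)→(12, 18): d=(-6,13) inclusive
  edge (12, 18)→(12, 2): d=(0,-16) inclusive
    (6,1)@(13, 3): e=[3,77,16] → #
    (7,1)@(15, 3): e=[-3,51,48] → ·
    (6,2)@(13, 5): e=[15,65,16] → #
    (7,2)@(15, 5): e=[9,39,48] → #
    (8,2)@(17, 5): e=[3,13,80] → #
    (9,2)@(19, 5): e=[-3,-13,112] → ·
    (6,3)@(13, 7): e=[27,53,16] → #
    (9,3)@(19, 7): e=[9,-25,112] → ·
    (6,4)@(13, 9): e=[39,41,16] → #
    (8,4)@(17, 9): e=[27,-11,80] → ·
    (6,5)@(13, 11): e=[51,29,16] → #
    (8,5)@(17, 11): e=[39,-23,80] → ·
  covered (13 px):
    · · · · · · · · · · ·
    · · · · · · # · · · ·
    · · · · · · # # # · ·
    · · · · · · # # # · ·
    · · · · · · # # · · ·
    · · · · · · # # · · ·
    · · · · · · # · · · ·
    · · · · · · # · · · ·
    · · · · · · · · · · ·
T1:
  2·area = 180
  edge (20, 8)→(20, 18): d=(0,10) inclusive
  edge (20, 18)→(2, 8): d=(-18,-10) inclusive
  edge (2, 8)→(20, 8): d=(18,0) inclusive
    (2,4)@(5, 9): e=[150,12,18] → #
    (3,4)@(7, 9): e=[130,32,18] → #
    (4,4)@(9, 9): e=[110,52,18] → #
    (5,4)@(11, 9): e=[90,72,18] → #
    (6,4)@(13, 9): e=[70,92,18] → #
    (7,4)@(15, 9): e=[50,112,18] → #
    (8,4)@(17, 9): e=[30,132,18] → #
    (9,4)@(19, 9): e=[10,152,18] → #
    (10,4)@(21, 9): e=[-10,172,18] → ·
    (2,5)@(5, 11): e=[150,-24,54] → ·
    (3,5)@(7, 11): e=[130,-4,54] → ·
    (4,5)@(9, 11): e=[110,16,54] → #
    (5,6)@(11, 13): e=[90,0,90] → #  [on edge]
  covered (23 px):
    · · · · · · · · · · ·
    · · · · · · · · · · ·
    · · · · · · · · · · ·
    · · · · · · · · · · ·
    · · # # # # # # # # ·
    · · · · # # # # # # ·
    · · · · · # # # # # ·
    · · · · · · · # # # ·
    · · · · · · · · · # ·
T2:
  2·area = 36  (B↔C swapped to make it positive)
  edge (4, 6)→(16, 12): d=(12,6) inclusive
  edge (16, 12)→(22, 18): d=(6,6) inclusive
  edge (22, 18)→(4, 6): d=(-18,-12) inclusive
    (2,0)@(5, 1): e=[-66,0,102] → ·  [on edge]
    (3,1)@(7, 3): e=[-54,0,90] → ·  [on edge]
    (4,2)@(9, 5): e=[-42,0,78] → ·  [on edge]
    (5,3)@(11, 7): e=[-30,0,66] → ·  [on edge]
    (4,4)@(9, 9): e=[6,24,6] → #
    (5,4)@(11, 9): e=[-6,12,30] → ·
    (6,4)@(13, 9): e=[-18,0,54] → ·  [on edge]
    (4,5)@(9, 11): e=[30,36,-30] → ·
    (6,5)@(13, 11): e=[6,12,18] → #
    (7,5)@(15, 11): e=[-6,0,42] → ·  [on edge]
    (6,6)@(13, 13): e=[30,24,-18] → ·
    (7,6)@(15, 13): e=[18,12,6] → #
    (8,6)@(17, 13): e=[6,0,30] → #  [on edge]
    (9,7)@(19, 15): e=[18,0,18] → #  [on edge]
    (10,8)@(21, 17): e=[30,0,6] → #  [on edge]
  covered (6 px):
    · · · · · · · · · · ·
    · · · · · · · · · · ·
    · · · · · · · · · · ·
    · · · · · · · · · · ·
    · · · · # · · · · · ·
    · · · · · · # · · · ·
    · · · · · · · # # · ·
    · · · · · · · · · # ·
    · · · · · · · · · · #

Answer: [[6,1],[6,2],[7,2],[8,2],[6,3],[7,3],[8,3],[6,4],[7,4],[6,5],[7,5],[6,6],[6,7]]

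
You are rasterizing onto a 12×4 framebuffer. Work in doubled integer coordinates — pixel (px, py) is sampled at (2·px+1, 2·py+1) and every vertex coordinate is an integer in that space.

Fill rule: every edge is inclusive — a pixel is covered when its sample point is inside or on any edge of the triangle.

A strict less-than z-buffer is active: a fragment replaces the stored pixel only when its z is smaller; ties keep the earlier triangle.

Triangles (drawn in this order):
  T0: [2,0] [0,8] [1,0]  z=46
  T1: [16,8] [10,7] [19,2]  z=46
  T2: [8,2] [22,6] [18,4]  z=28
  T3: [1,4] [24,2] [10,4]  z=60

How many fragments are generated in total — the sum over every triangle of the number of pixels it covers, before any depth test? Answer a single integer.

T0:
  2·area = 8
  edge (2, 0)→(0, 8): d=(-2,8) inclusive
  edge (0, 8)→(1, 0): d=(1,-8) inclusive
  edge (1, 0)→(2, 0): d=(1,0) inclusive
    (0,0)@(1, 1): e=[6,1,1] → #
    (1,0)@(3, 1): e=[-10,17,1] → ·
    (0,1)@(1, 3): e=[2,3,3] → #
    (1,1)@(3, 3): e=[-14,19,3] → ·
    (0,2)@(1, 5): e=[-2,5,5] → ·
  covered (2 px):
    # · · · · · · · · · · ·
    # · · · · · · · · · · ·
    · · · · · · · · · · · ·
    · · · · · · · · · · · ·
T1:
  2·area = 39
  edge (16, 8)→(10, 7): d=(-6,-1) inclusive
  edge (10, 7)→(19, 2): d=(9,-5) inclusive
  edge (19, 2)→(16, 8): d=(-3,6) inclusive
    (7,2)@(15, 5): e=[17,7,15] → #
    (8,2)@(17, 5): e=[19,17,3] → #
    (9,2)@(19, 5): e=[21,27,-9] → ·
    (5,3)@(11, 7): e=[1,5,33] → #
    (6,3)@(13, 7): e=[3,15,21] → #
    (8,3)@(17, 7): e=[7,35,-3] → ·
  covered (5 px):
    · · · · · · · · · · · ·
    · · · · · · · · · · · ·
    · · · · · · · # # · · ·
    · · · · · # # # · · · ·
T2:
  2·area = 12  (B↔C swapped to make it positive)
  edge (8, 2)→(18, 4): d=(10,2) inclusive
  edge (18, 4)→(22, 6): d=(4,2) inclusive
  edge (22, 6)→(8, 2): d=(-14,-4) inclusive
    (1,0)@(3, 1): e=[0,18,-6] → ·  [on edge]
    (6,1)@(13, 3): e=[0,6,6] → #  [on edge]
    (7,1)@(15, 3): e=[-4,2,14] → ·
    (6,2)@(13, 5): e=[20,14,-22] → ·
    (9,2)@(19, 5): e=[8,2,2] → #
    (10,2)@(21, 5): e=[4,-2,10] → ·
    (11,2)@(23, 5): e=[0,-6,18] → ·  [on edge]
    (9,3)@(19, 7): e=[28,10,-26] → ·
  covered (2 px):
    · · · · · · · · · · · ·
    · · · · · · # · · · · ·
    · · · · · · · · · # · ·
    · · · · · · · · · · · ·
T3:
  2·area = 18
  edge (1, 4)→(24, 2): d=(23,-2) inclusive
  edge (24, 2)→(10, 4): d=(-14,2) inclusive
  edge (10, 4)→(1, 4): d=(-9,0) inclusive
    (6,1)@(13, 3): e=[1,8,9] → #
    (7,1)@(15, 3): e=[5,4,9] → #
    (8,1)@(17, 3): e=[9,0,9] → #  [on edge]
    (9,1)@(19, 3): e=[13,-4,9] → ·
    (1,2)@(3, 5): e=[27,0,-9] → ·  [on edge]
    (6,2)@(13, 5): e=[47,-20,-9] → ·
    (7,2)@(15, 5): e=[51,-24,-9] → ·
    (8,2)@(17, 5): e=[55,-28,-9] → ·
  covered (3 px):
    · · · · · · · · · · · ·
    · · · · · · # # # · · ·
    · · · · · · · · · · · ·
    · · · · · · · · · · · ·

Answer: 12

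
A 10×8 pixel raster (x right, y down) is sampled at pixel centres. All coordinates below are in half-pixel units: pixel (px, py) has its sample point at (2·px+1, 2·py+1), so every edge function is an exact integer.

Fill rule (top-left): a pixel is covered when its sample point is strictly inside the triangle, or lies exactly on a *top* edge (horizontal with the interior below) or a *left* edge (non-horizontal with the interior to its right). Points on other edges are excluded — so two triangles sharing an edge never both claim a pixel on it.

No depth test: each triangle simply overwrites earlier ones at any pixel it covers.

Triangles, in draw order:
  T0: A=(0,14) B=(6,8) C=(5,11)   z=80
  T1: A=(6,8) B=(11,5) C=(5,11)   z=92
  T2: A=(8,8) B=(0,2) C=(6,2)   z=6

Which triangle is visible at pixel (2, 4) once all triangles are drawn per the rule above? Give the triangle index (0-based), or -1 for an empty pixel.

T0:
  2·area = 12
  edge (0, 14)→(6, 8): d=(6,-6) top-left  bias=+0
  edge (6, 8)→(5, 11): d=(-1,3) right/bottom  bias=-1
  edge (5, 11)→(0, 14): d=(-5,3) right/bottom  bias=-1
    (6,0)@(13, 1): e=[0,-14,26] → ·  [on edge]
    (5,1)@(11, 3): e=[0,-10,22] → ·  [on edge]
    (3,2)@(7, 5): e=[-12,0,24] → ·  [on edge]
    (4,2)@(9, 5): e=[0,-6,18] → ·  [on edge]
    (7,2)@(15, 5): e=[36,-24,0] → ·  [on edge]
    (3,3)@(7, 7): e=[0,-2,14] → ·  [on edge]
    (2,4)@(5, 9): e=[0,2,10] → #  [on edge]
    (3,4)@(7, 9): e=[12,-4,4] → ·
    (1,5)@(3, 11): e=[0,6,6] → #  [on edge]
    (2,5)@(5, 11): e=[12,0,0] → ·  [on edge]
    (0,6)@(1, 13): e=[0,10,2] → #  [on edge]
    (1,6)@(3, 13): e=[12,4,-4] → ·
  covered (3 px):
    · · · · · · · · · ·
    · · · · · · · · · ·
    · · · · · · · · · ·
    · · · · · · · · · ·
    · · # · · · · · · ·
    · # · · · · · · · ·
    # · · · · · · · · ·
    · · · · · · · · · ·
T1:
  2·area = 12
  edge (6, 8)→(11, 5): d=(5,-3) top-left  bias=+0
  edge (11, 5)→(5, 11): d=(-6,6) right/bottom  bias=-1
  edge (5, 11)→(6, 8): d=(1,-3) top-left  bias=+0
    (7,0)@(15, 1): e=[-8,0,20] → ·  [on edge]
    (6,1)@(13, 3): e=[-4,0,16] → ·  [on edge]
    (3,2)@(7, 5): e=[-12,24,0] → ·  [on edge]
    (5,2)@(11, 5): e=[0,0,12] → ·  [on edge]
    (4,3)@(9, 7): e=[4,0,8] → ·  [on edge]
    (3,4)@(7, 9): e=[8,0,4] → ·  [on edge]
    (0,5)@(1, 11): e=[0,24,-12] → ·  [on edge]
    (2,5)@(5, 11): e=[12,0,0] → ·  [on edge]
    (1,6)@(3, 13): e=[16,0,-4] → ·  [on edge]
    (0,7)@(1, 15): e=[20,0,-8] → ·  [on edge]
  covered (0 px):
    · · · · · · · · · ·
    · · · · · · · · · ·
    · · · · · · · · · ·
    · · · · · · · · · ·
    · · · · · · · · · ·
    · · · · · · · · · ·
    · · · · · · · · · ·
    · · · · · · · · · ·
T2:
  2·area = 36
  edge (8, 8)→(0, 2): d=(-8,-6) top-left  bias=+0
  edge (0, 2)→(6, 2): d=(6,0) top-left  bias=+0
  edge (6, 2)→(8, 8): d=(2,6) right/bottom  bias=-1
    (1,1)@(3, 3): e=[10,6,20] → #
    (2,1)@(5, 3): e=[22,6,8] → #
    (3,1)@(7, 3): e=[34,6,-4] → ·
    (1,2)@(3, 5): e=[-6,18,24] → ·
    (2,2)@(5, 5): e=[6,18,12] → #
    (3,2)@(7, 5): e=[18,18,0] → ·  [on edge]
    (2,3)@(5, 7): e=[-10,30,16] → ·
    (3,3)@(7, 7): e=[2,30,4] → #
    (4,3)@(9, 7): e=[14,30,-8] → ·
    (3,4)@(7, 9): e=[-14,42,8] → ·
    (4,5)@(9, 11): e=[-18,54,0] → ·  [on edge]
  covered (4 px):
    · · · · · · · · · ·
    · # # · · · · · · ·
    · · # · · · · · · ·
    · · · # · · · · · ·
    · · · · · · · · · ·
    · · · · · · · · · ·
    · · · · · · · · · ·
    · · · · · · · · · ·

Z-buffer (winner per pixel, '.' = empty):
  . . . . . . . . . .
  . 2 2 . . . . . . .
  . . 2 . . . . . . .
  . . . 2 . . . . . .
  . . 0 . . . . . . .
  . 0 . . . . . . . .
  0 . . . . . . . . .
  . . . . . . . . . .

Final: 0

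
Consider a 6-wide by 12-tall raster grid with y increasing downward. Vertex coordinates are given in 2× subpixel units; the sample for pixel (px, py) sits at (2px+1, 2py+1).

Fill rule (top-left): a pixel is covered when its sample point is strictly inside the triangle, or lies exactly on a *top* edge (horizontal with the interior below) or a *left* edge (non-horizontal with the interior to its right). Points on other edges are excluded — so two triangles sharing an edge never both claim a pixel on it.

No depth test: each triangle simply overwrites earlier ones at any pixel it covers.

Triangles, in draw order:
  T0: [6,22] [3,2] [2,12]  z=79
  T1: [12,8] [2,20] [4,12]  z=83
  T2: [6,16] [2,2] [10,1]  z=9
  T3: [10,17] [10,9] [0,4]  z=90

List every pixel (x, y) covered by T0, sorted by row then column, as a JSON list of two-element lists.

T0:
  2·area = 50  (B↔C swapped to make it positive)
  edge (6, 22)→(2, 12): d=(-4,-10) top-left  bias=+0
  edge (2, 12)→(3, 2): d=(1,-10) top-left  bias=+0
  edge (3, 2)→(6, 22): d=(3,20) right/bottom  bias=-1
    (1,1)@(3, 3): e=[46,1,3] → X
    (2,1)@(5, 3): e=[66,21,-37] → .
    (1,2)@(3, 5): e=[38,3,9] → X
    (2,2)@(5, 5): e=[58,23,-31] → .
    (1,3)@(3, 7): e=[30,5,15] → X
    (2,3)@(5, 7): e=[50,25,-25] → .
    (1,4)@(3, 9): e=[22,7,21] → X
    (2,4)@(5, 9): e=[42,27,-19] → .
    (1,5)@(3, 11): e=[14,9,27] → X
    (2,5)@(5, 11): e=[34,29,-13] → .
    (1,6)@(3, 13): e=[6,11,33] → X
    (2,6)@(5, 13): e=[26,31,-7] → .
  covered (8 px):
    . . . . . .
    . X . . . .
    . X . . . .
    . X . . . .
    . X . . . .
    . X . . . .
    . X . . . .
    . . . . . .
    . . X . . .
    . . X . . .
    . . . . . .
    . . . . . .
T1:
  2·area = 56
  edge (12, 8)→(2, 20): d=(-10,12) right/bottom  bias=-1
  edge (2, 20)→(4, 12): d=(2,-8) top-left  bias=+0
  edge (4, 12)→(12, 8): d=(8,-4) top-left  bias=+0
    (5,4)@(11, 9): e=[2,50,4] → X
    (3,5)@(7, 11): e=[30,22,4] → X
    (4,5)@(9, 11): e=[6,38,12] → X
    (5,5)@(11, 11): e=[-18,54,20] → .
    (2,6)@(5, 13): e=[34,10,12] → X
    (4,6)@(9, 13): e=[-14,42,28] → .
    (2,7)@(5, 15): e=[14,14,28] → X
    (3,7)@(7, 15): e=[-10,30,36] → .
    (1,8)@(3, 17): e=[18,2,36] → X
    (2,8)@(5, 17): e=[-6,18,44] → .
    (1,9)@(3, 19): e=[-2,6,52] → .
  covered (7 px):
    . . . . . .
    . . . . . .
    . . . . . .
    . . . . . .
    . . . . . X
    . . . X X .
    . . X X . .
    . . X . . .
    . X . . . .
    . . . . . .
    . . . . . .
    . . . . . .
T2:
  2·area = 116
  edge (6, 16)→(2, 2): d=(-4,-14) top-left  bias=+0
  edge (2, 2)→(10, 1): d=(8,-1) top-left  bias=+0
  edge (10, 1)→(6, 16): d=(-4,15) right/bottom  bias=-1
    (1,1)@(3, 3): e=[10,9,97] → X
    (2,1)@(5, 3): e=[38,11,67] → X
    (3,1)@(7, 3): e=[66,13,37] → X
    (4,1)@(9, 3): e=[94,15,7] → X
    (5,1)@(11, 3): e=[122,17,-23] → .
    (1,2)@(3, 5): e=[2,25,89] → X
    (4,2)@(9, 5): e=[86,31,-1] → .
    (1,3)@(3, 7): e=[-6,41,81] → .
    (2,3)@(5, 7): e=[22,43,51] → X
    (4,3)@(9, 7): e=[78,47,-9] → .
    (2,4)@(5, 9): e=[14,59,43] → X
    (4,4)@(9, 9): e=[70,63,-17] → .
  covered (13 px):
    . . . . . .
    . X X X X .
    . X X X . .
    . . X X . .
    . . X X . .
    . . X X . .
    . . . . . .
    . . . . . .
    . . . . . .
    . . . . . .
    . . . . . .
    . . . . . .
T3:
  2·area = 80  (B↔C swapped to make it positive)
  edge (10, 17)→(0, 4): d=(-10,-13) top-left  bias=+0
  edge (0, 4)→(10, 9): d=(10,5) right/bottom  bias=-1
  edge (10, 9)→(10, 17): d=(0,8) right/bottom  bias=-1
    (0,2)@(1, 5): e=[3,5,72] → X
    (1,2)@(3, 5): e=[29,-5,56] → .
    (0,3)@(1, 7): e=[-17,25,72] → .
    (1,3)@(3, 7): e=[9,15,56] → X
    (2,3)@(5, 7): e=[35,5,40] → X
    (3,3)@(7, 7): e=[61,-5,24] → .
    (1,4)@(3, 9): e=[-11,35,56] → .
    (2,4)@(5, 9): e=[15,25,40] → X
    (3,4)@(7, 9): e=[41,15,24] → X
    (4,4)@(9, 9): e=[67,5,8] → X
    (5,4)@(11, 9): e=[93,-5,-8] → .
    (2,5)@(5, 11): e=[-5,45,40] → .
  covered (11 px):
    . . . . . .
    . . . . . .
    X . . . . .
    . X X . . .
    . . X X X .
    . . . X X .
    . . . X X .
    . . . . X .
    . . . . . .
    . . . . . .
    . . . . . .
    . . . . . .

Result: [[1,1],[1,2],[1,3],[1,4],[1,5],[1,6],[2,8],[2,9]]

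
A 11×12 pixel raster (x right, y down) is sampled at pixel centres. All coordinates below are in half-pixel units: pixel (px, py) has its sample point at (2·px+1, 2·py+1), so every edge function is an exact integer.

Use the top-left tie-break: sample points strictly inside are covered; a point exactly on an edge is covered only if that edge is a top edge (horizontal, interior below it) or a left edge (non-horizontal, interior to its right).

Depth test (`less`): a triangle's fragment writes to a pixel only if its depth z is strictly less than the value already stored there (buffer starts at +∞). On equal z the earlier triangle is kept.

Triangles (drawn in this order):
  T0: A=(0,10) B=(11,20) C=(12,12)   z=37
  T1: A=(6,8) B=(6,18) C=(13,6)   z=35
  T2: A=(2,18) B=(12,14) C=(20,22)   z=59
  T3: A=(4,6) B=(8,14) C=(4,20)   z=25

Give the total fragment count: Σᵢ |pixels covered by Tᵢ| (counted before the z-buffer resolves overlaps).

T0:
  2·area = 98  (B↔C swapped to make it positive)
  edge (0, 10)→(12, 12): d=(12,2) right/bottom  bias=-1
  edge (12, 12)→(11, 20): d=(-1,8) right/bottom  bias=-1
  edge (11, 20)→(0, 10): d=(-11,-10) top-left  bias=+0
    (1,5)@(3, 11): e=[6,73,19] → █
    (2,5)@(5, 11): e=[2,57,39] → █
    (3,5)@(7, 11): e=[-2,41,59] → ·
    (1,6)@(3, 13): e=[30,71,-3] → ·
    (2,6)@(5, 13): e=[26,55,17] → █
    (3,6)@(7, 13): e=[22,39,37] → █
    (4,6)@(9, 13): e=[18,23,57] → █
    (5,6)@(11, 13): e=[14,7,77] → █
    (6,6)@(13, 13): e=[10,-9,97] → ·
    (2,7)@(5, 15): e=[50,53,-5] → ·
    (3,7)@(7, 15): e=[46,37,15] → █
    (6,7)@(13, 15): e=[34,-11,75] → ·
  covered (12 px):
    · · · · · · · · · · ·
    · · · · · · · · · · ·
    · · · · · · · · · · ·
    · · · · · · · · · · ·
    · · · · · · · · · · ·
    · █ █ · · · · · · · ·
    · · █ █ █ █ · · · · ·
    · · · █ █ █ · · · · ·
    · · · · █ █ · · · · ·
    · · · · · █ · · · · ·
    · · · · · · · · · · ·
    · · · · · · · · · · ·
T1:
  2·area = 70  (B↔C swapped to make it positive)
  edge (6, 8)→(13, 6): d=(7,-2) top-left  bias=+0
  edge (13, 6)→(6, 18): d=(-7,12) right/bottom  bias=-1
  edge (6, 18)→(6, 8): d=(0,-10) top-left  bias=+0
    (5,3)@(11, 7): e=[3,17,50] → █
    (6,3)@(13, 7): e=[7,-7,70] → ·
    (3,4)@(7, 9): e=[9,51,10] → █
    (4,4)@(9, 9): e=[13,27,30] → █
    (6,4)@(13, 9): e=[21,-21,70] → ·
    (3,5)@(7, 11): e=[23,37,10] → █
    (5,5)@(11, 11): e=[31,-11,50] → ·
    (3,6)@(7, 13): e=[37,23,10] → █
    (4,6)@(9, 13): e=[41,-1,30] → ·
    (3,7)@(7, 15): e=[51,9,10] → █
    (4,7)@(9, 15): e=[55,-15,30] → ·
    (3,8)@(7, 17): e=[65,-5,10] → ·
  covered (8 px):
    · · · · · · · · · · ·
    · · · · · · · · · · ·
    · · · · · · · · · · ·
    · · · · · █ · · · · ·
    · · · █ █ █ · · · · ·
    · · · █ █ · · · · · ·
    · · · █ · · · · · · ·
    · · · █ · · · · · · ·
    · · · · · · · · · · ·
    · · · · · · · · · · ·
    · · · · · · · · · · ·
    · · · · · · · · · · ·
T2:
  2·area = 112
  edge (2, 18)→(12, 14): d=(10,-4) top-left  bias=+0
  edge (12, 14)→(20, 22): d=(8,8) right/bottom  bias=-1
  edge (20, 22)→(2, 18): d=(-18,-4) top-left  bias=+0
    (0,1)@(1, 3): e=[-154,0,266] → ·  [on edge]
    (1,2)@(3, 5): e=[-126,0,238] → ·  [on edge]
    (2,3)@(5, 7): e=[-98,0,210] → ·  [on edge]
    (3,4)@(7, 9): e=[-70,0,182] → ·  [on edge]
    (4,5)@(9, 11): e=[-42,0,154] → ·  [on edge]
    (5,6)@(11, 13): e=[-14,0,126] → ·  [on edge]
    (5,7)@(11, 15): e=[6,16,90] → █
    (6,7)@(13, 15): e=[14,0,98] → ·  [on edge]
    (2,8)@(5, 17): e=[2,80,30] → █
    (3,8)@(7, 17): e=[10,64,38] → █
    (4,8)@(9, 17): e=[18,48,46] → █
    (6,8)@(13, 17): e=[34,16,62] → █
    (7,8)@(15, 17): e=[42,0,70] → ·  [on edge]
    (8,9)@(17, 19): e=[70,0,42] → ·  [on edge]
    (9,10)@(19, 21): e=[98,0,14] → ·  [on edge]
    (10,11)@(21, 23): e=[126,0,-14] → ·  [on edge]
  covered (12 px):
    · · · · · · · · · · ·
    · · · · · · · · · · ·
    · · · · · · · · · · ·
    · · · · · · · · · · ·
    · · · · · · · · · · ·
    · · · · · · · · · · ·
    · · · · · · · · · · ·
    · · · · · █ · · · · ·
    · · █ █ █ █ █ · · · ·
    · · · █ █ █ █ █ · · ·
    · · · · · · · · █ · ·
    · · · · · · · · · · ·
T3:
  2·area = 56
  edge (4, 6)→(8, 14): d=(4,8) right/bottom  bias=-1
  edge (8, 14)→(4, 20): d=(-4,6) right/bottom  bias=-1
  edge (4, 20)→(4, 6): d=(0,-14) top-left  bias=+0
    (2,4)@(5, 9): e=[4,38,14] → █
    (3,4)@(7, 9): e=[-12,26,42] → ·
    (2,5)@(5, 11): e=[12,30,14] → █
    (3,5)@(7, 11): e=[-4,18,42] → ·
    (2,6)@(5, 13): e=[20,22,14] → █
    (3,6)@(7, 13): e=[4,10,42] → █
    (4,6)@(9, 13): e=[-12,-2,70] → ·
    (2,7)@(5, 15): e=[28,14,14] → █
    (4,7)@(9, 15): e=[-4,-10,70] → ·
    (2,8)@(5, 17): e=[36,6,14] → █
    (3,8)@(7, 17): e=[20,-6,42] → ·
    (2,9)@(5, 19): e=[44,-2,14] → ·
  covered (7 px):
    · · · · · · · · · · ·
    · · · · · · · · · · ·
    · · · · · · · · · · ·
    · · · · · · · · · · ·
    · · █ · · · · · · · ·
    · · █ · · · · · · · ·
    · · █ █ · · · · · · ·
    · · █ █ · · · · · · ·
    · · █ · · · · · · · ·
    · · · · · · · · · · ·
    · · · · · · · · · · ·
    · · · · · · · · · · ·

Answer: 39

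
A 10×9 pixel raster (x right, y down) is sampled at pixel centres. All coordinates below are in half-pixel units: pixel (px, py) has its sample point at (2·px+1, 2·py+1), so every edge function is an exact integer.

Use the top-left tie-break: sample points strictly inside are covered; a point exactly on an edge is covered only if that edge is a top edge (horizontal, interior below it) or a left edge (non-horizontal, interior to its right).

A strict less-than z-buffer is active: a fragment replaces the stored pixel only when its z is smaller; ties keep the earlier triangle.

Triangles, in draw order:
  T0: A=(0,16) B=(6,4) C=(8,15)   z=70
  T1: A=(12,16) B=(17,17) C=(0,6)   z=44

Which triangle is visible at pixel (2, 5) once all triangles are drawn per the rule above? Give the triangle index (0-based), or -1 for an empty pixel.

T0:
  2·area = 90
  edge (0, 16)→(6, 4): d=(6,-12) top-left  bias=+0
  edge (6, 4)→(8, 15): d=(2,11) right/bottom  bias=-1
  edge (8, 15)→(0, 16): d=(-8,1) right/bottom  bias=-1
    (2,3)@(5, 7): e=[6,17,67] → X
    (3,3)@(7, 7): e=[30,-5,65] → .
    (2,4)@(5, 9): e=[18,21,51] → X
    (3,4)@(7, 9): e=[42,-1,49] → .
    (1,5)@(3, 11): e=[6,47,37] → X
    (3,5)@(7, 11): e=[54,3,33] → X
    (4,5)@(9, 11): e=[78,-19,31] → .
    (1,6)@(3, 13): e=[18,51,21] → X
    (4,6)@(9, 13): e=[90,-15,15] → .
    (0,7)@(1, 15): e=[6,77,7] → X
    (4,7)@(9, 15): e=[102,-11,-1] → .
    (0,8)@(1, 17): e=[18,81,-9] → .
  covered (12 px):
    . . . . . . . . . .
    . . . . . . . . . .
    . . . . . . . . . .
    . . X . . . . . . .
    . . X . . . . . . .
    . X X X . . . . . .
    . X X X . . . . . .
    X X X X . . . . . .
    . . . . . . . . . .
T1:
  2·area = 38  (B↔C swapped to make it positive)
  edge (12, 16)→(0, 6): d=(-12,-10) top-left  bias=+0
  edge (0, 6)→(17, 17): d=(17,11) right/bottom  bias=-1
  edge (17, 17)→(12, 16): d=(-5,-1) top-left  bias=+0
    (3,5)@(7, 11): e=[10,8,20] → X
    (4,5)@(9, 11): e=[30,-14,22] → .
    (3,6)@(7, 13): e=[-14,42,10] → .
    (4,6)@(9, 13): e=[6,20,12] → X
    (5,6)@(11, 13): e=[26,-2,14] → .
    (3,7)@(7, 15): e=[-38,76,0] → .  [on edge]
    (4,7)@(9, 15): e=[-18,54,2] → .
    (5,7)@(11, 15): e=[2,32,4] → X
    (6,7)@(13, 15): e=[22,10,6] → X
    (7,7)@(15, 15): e=[42,-12,8] → .
    (5,8)@(11, 17): e=[-22,66,-6] → .
    (6,8)@(13, 17): e=[-2,44,-4] → .
    (8,8)@(17, 17): e=[38,0,0] → .  [on edge]
  covered (4 px):
    . . . . . . . . . .
    . . . . . . . . . .
    . . . . . . . . . .
    . . . . . . . . . .
    . . . . . . . . . .
    . . . X . . . . . .
    . . . . X . . . . .
    . . . . . X X . . .
    . . . . . . . . . .

Z-buffer (winner per pixel, '.' = empty):
  . . . . . . . . . .
  . . . . . . . . . .
  . . . . . . . . . .
  . . 0 . . . . . . .
  . . 0 . . . . . . .
  . 0 0 1 . . . . . .
  . 0 0 0 1 . . . . .
  0 0 0 0 . 1 1 . . .
  . . . . . . . . . .

Answer: 0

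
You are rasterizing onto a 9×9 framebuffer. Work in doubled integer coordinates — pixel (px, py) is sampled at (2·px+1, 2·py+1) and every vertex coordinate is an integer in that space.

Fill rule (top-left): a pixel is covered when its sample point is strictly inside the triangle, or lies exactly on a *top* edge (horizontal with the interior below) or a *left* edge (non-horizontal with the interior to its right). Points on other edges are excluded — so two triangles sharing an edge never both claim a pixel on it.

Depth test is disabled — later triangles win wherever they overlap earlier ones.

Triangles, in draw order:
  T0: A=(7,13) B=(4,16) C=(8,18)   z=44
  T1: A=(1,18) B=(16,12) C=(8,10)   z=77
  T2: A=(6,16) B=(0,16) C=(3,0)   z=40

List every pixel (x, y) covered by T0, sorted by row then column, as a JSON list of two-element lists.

T0:
  2·area = 18  (B↔C swapped to make it positive)
  edge (7, 13)→(8, 18): d=(1,5) right/bottom  bias=-1
  edge (8, 18)→(4, 16): d=(-4,-2) top-left  bias=+0
  edge (4, 16)→(7, 13): d=(3,-3) top-left  bias=+0
    (2,1)@(5, 3): e=[0,54,-36] → ·  [on edge]
    (8,1)@(17, 3): e=[-60,78,0] → ·  [on edge]
    (7,2)@(15, 5): e=[-48,66,0] → ·  [on edge]
    (6,3)@(13, 7): e=[-36,54,0] → ·  [on edge]
    (5,4)@(11, 9): e=[-24,42,0] → ·  [on edge]
    (4,5)@(9, 11): e=[-12,30,0] → ·  [on edge]
    (3,6)@(7, 13): e=[0,18,0] → ·  [on edge]
    (2,7)@(5, 15): e=[12,6,0] → #  [on edge]
    (3,7)@(7, 15): e=[2,10,6] → #
    (4,7)@(9, 15): e=[-8,14,12] → ·
    (1,8)@(3, 17): e=[24,-6,0] → ·  [on edge]
    (2,8)@(5, 17): e=[14,-2,6] → ·
  covered (3 px):
    · · · · · · · · ·
    · · · · · · · · ·
    · · · · · · · · ·
    · · · · · · · · ·
    · · · · · · · · ·
    · · · · · · · · ·
    · · · · · · · · ·
    · · # # · · · · ·
    · · · # · · · · ·
T1:
  2·area = 78  (B↔C swapped to make it positive)
  edge (1, 18)→(8, 10): d=(7,-8) top-left  bias=+0
  edge (8, 10)→(16, 12): d=(8,2) right/bottom  bias=-1
  edge (16, 12)→(1, 18): d=(-15,6) right/bottom  bias=-1
    (4,5)@(9, 11): e=[15,6,57] → #
    (5,5)@(11, 11): e=[31,2,45] → #
    (6,5)@(13, 11): e=[47,-2,33] → ·
    (3,6)@(7, 13): e=[13,26,39] → #
    (6,6)@(13, 13): e=[61,14,3] → #
    (7,6)@(15, 13): e=[77,10,-9] → ·
    (2,7)@(5, 15): e=[11,46,21] → #
    (4,7)@(9, 15): e=[43,38,-3] → ·
    (5,7)@(11, 15): e=[59,34,-15] → ·
    (6,7)@(13, 15): e=[75,30,-27] → ·
    (1,8)@(3, 17): e=[9,66,3] → #
    (2,8)@(5, 17): e=[25,62,-9] → ·
  covered (9 px):
    · · · · · · · · ·
    · · · · · · · · ·
    · · · · · · · · ·
    · · · · · · · · ·
    · · · · · · · · ·
    · · · · # # · · ·
    · · · # # # # · ·
    · · # # · · · · ·
    · # · · · · · · ·
T2:
  2·area = 96
  edge (6, 16)→(0, 16): d=(-6,0) right/bottom  bias=-1
  edge (0, 16)→(3, 0): d=(3,-16) top-left  bias=+0
  edge (3, 0)→(6, 16): d=(3,16) right/bottom  bias=-1
    (1,0)@(3, 1): e=[90,3,3] → #
    (2,0)@(5, 1): e=[90,35,-29] → ·
    (1,1)@(3, 3): e=[78,9,9] → #
    (2,1)@(5, 3): e=[78,41,-23] → ·
    (1,2)@(3, 5): e=[66,15,15] → #
    (2,2)@(5, 5): e=[66,47,-17] → ·
    (1,3)@(3, 7): e=[54,21,21] → #
    (2,3)@(5, 7): e=[54,53,-11] → ·
    (1,4)@(3, 9): e=[42,27,27] → #
    (2,4)@(5, 9): e=[42,59,-5] → ·
    (0,5)@(1, 11): e=[30,1,65] → #
    (2,5)@(5, 11): e=[30,65,1] → #
  covered (14 px):
    · # · · · · · · ·
    · # · · · · · · ·
    · # · · · · · · ·
    · # · · · · · · ·
    · # · · · · · · ·
    # # # · · · · · ·
    # # # · · · · · ·
    # # # · · · · · ·
    · · · · · · · · ·

Result: [[2,7],[3,7],[3,8]]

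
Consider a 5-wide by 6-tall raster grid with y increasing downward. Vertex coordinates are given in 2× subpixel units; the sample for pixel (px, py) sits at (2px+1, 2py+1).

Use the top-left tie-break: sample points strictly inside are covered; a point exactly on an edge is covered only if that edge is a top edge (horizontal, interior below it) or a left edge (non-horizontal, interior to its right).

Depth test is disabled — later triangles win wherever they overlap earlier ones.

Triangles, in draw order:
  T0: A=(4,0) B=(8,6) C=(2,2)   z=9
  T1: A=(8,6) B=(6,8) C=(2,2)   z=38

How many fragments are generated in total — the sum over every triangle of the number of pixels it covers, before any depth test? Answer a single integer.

T0:
  2·area = 20
  edge (4, 0)→(8, 6): d=(4,6) right/bottom  bias=-1
  edge (8, 6)→(2, 2): d=(-6,-4) top-left  bias=+0
  edge (2, 2)→(4, 0): d=(2,-2) top-left  bias=+0
    (1,0)@(3, 1): e=[10,10,0] → X  [on edge]
    (2,0)@(5, 1): e=[-2,18,4] → .
    (0,1)@(1, 3): e=[30,-10,0] → .  [on edge]
    (1,1)@(3, 3): e=[18,-2,4] → .
    (2,1)@(5, 3): e=[6,6,8] → X
    (3,1)@(7, 3): e=[-6,14,12] → .
    (2,2)@(5, 5): e=[14,-6,12] → .
    (3,2)@(7, 5): e=[2,2,16] → X
    (4,2)@(9, 5): e=[-10,10,20] → .
    (3,3)@(7, 7): e=[10,-10,20] → .
  covered (3 px):
    . X . . .
    . . X . .
    . . . X .
    . . . . .
    . . . . .
    . . . . .
T1:
  2·area = 20
  edge (8, 6)→(6, 8): d=(-2,2) right/bottom  bias=-1
  edge (6, 8)→(2, 2): d=(-4,-6) top-left  bias=+0
  edge (2, 2)→(8, 6): d=(6,4) right/bottom  bias=-1
    (1,1)@(3, 3): e=[16,2,2] → X
    (2,1)@(5, 3): e=[12,14,-6] → .
    (1,2)@(3, 5): e=[12,-6,14] → .
    (2,2)@(5, 5): e=[8,6,6] → X
    (3,2)@(7, 5): e=[4,18,-2] → .
    (4,2)@(9, 5): e=[0,30,-10] → .  [on edge]
    (2,3)@(5, 7): e=[4,-2,18] → .
    (3,3)@(7, 7): e=[0,10,10] → .  [on edge]
    (2,4)@(5, 9): e=[0,-10,30] → .  [on edge]
    (1,5)@(3, 11): e=[0,-30,50] → .  [on edge]
  covered (2 px):
    . . . . .
    . X . . .
    . . X . .
    . . . . .
    . . . . .
    . . . . .

Answer: 5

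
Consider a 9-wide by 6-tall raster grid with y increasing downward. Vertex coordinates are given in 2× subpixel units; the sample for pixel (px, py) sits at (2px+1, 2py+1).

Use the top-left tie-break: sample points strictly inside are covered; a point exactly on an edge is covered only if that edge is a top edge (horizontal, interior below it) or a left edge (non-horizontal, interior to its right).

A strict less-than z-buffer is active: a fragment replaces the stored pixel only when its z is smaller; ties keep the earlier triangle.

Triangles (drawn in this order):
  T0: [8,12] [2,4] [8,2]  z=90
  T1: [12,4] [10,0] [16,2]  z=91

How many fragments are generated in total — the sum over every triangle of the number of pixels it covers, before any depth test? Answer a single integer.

T0:
  2·area = 60
  edge (8, 12)→(2, 4): d=(-6,-8) top-left  bias=+0
  edge (2, 4)→(8, 2): d=(6,-2) top-left  bias=+0
  edge (8, 2)→(8, 12): d=(0,10) right/bottom  bias=-1
    (5,0)@(11, 1): e=[90,0,-30] → .  [on edge]
    (2,1)@(5, 3): e=[30,0,30] → X  [on edge]
    (3,1)@(7, 3): e=[46,4,10] → X
    (4,1)@(9, 3): e=[62,8,-10] → .
    (1,2)@(3, 5): e=[2,8,50] → X
    (4,2)@(9, 5): e=[50,20,-10] → .
    (1,3)@(3, 7): e=[-10,20,50] → .
    (2,3)@(5, 7): e=[6,24,30] → X
    (4,3)@(9, 7): e=[38,32,-10] → .
    (2,4)@(5, 9): e=[-6,36,30] → .
    (3,4)@(7, 9): e=[10,40,10] → X
    (4,4)@(9, 9): e=[26,44,-10] → .
  covered (8 px):
    . . . . . . . . .
    . . X X . . . . .
    . X X X . . . . .
    . . X X . . . . .
    . . . X . . . . .
    . . . . . . . . .
T1:
  2·area = 20
  edge (12, 4)→(10, 0): d=(-2,-4) top-left  bias=+0
  edge (10, 0)→(16, 2): d=(6,2) right/bottom  bias=-1
  edge (16, 2)→(12, 4): d=(-4,2) right/bottom  bias=-1
    (5,0)@(11, 1): e=[2,4,14] → X
    (6,0)@(13, 1): e=[10,0,10] → .  [on edge]
    (5,1)@(11, 3): e=[-2,16,6] → .
    (6,1)@(13, 3): e=[6,12,2] → X
    (7,1)@(15, 3): e=[14,8,-2] → .
    (6,2)@(13, 5): e=[2,24,-6] → .
  covered (2 px):
    . . . . . X . . .
    . . . . . . X . .
    . . . . . . . . .
    . . . . . . . . .
    . . . . . . . . .
    . . . . . . . . .

Answer: 10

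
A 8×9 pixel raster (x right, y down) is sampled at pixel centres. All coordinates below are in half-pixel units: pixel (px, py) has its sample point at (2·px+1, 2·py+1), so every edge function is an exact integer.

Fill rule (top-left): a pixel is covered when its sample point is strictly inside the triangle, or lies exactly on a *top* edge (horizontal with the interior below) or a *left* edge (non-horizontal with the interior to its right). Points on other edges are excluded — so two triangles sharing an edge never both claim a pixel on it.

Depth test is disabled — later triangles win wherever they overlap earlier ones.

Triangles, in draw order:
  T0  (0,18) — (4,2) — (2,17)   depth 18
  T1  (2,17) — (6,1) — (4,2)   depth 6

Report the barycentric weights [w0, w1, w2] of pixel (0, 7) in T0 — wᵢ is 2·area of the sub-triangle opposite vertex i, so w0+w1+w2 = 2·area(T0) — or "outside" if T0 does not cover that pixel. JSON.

T0:
  2·area = 28
  edge (0, 18)→(4, 2): d=(4,-16) top-left  bias=+0
  edge (4, 2)→(2, 17): d=(-2,15) right/bottom  bias=-1
  edge (2, 17)→(0, 18): d=(-2,1) right/bottom  bias=-1
    (1,3)@(3, 7): e=[4,5,19] → #
    (2,3)@(5, 7): e=[36,-25,17] → ·
    (1,4)@(3, 9): e=[12,1,15] → #
    (2,4)@(5, 9): e=[44,-29,13] → ·
    (1,5)@(3, 11): e=[20,-3,11] → ·
    (0,7)@(1, 15): e=[4,19,5] → #
    (1,7)@(3, 15): e=[36,-11,3] → ·
    (0,8)@(1, 17): e=[12,15,1] → #
    (1,8)@(3, 17): e=[44,-15,-1] → ·
  covered (4 px):
    · · · · · · · ·
    · · · · · · · ·
    · · · · · · · ·
    · # · · · · · ·
    · # · · · · · ·
    · · · · · · · ·
    · · · · · · · ·
    # · · · · · · ·
    # · · · · · · ·
T1:
  2·area = 28  (B↔C swapped to make it positive)
  edge (2, 17)→(4, 2): d=(2,-15) top-left  bias=+0
  edge (4, 2)→(6, 1): d=(2,-1) top-left  bias=+0
  edge (6, 1)→(2, 17): d=(-4,16) right/bottom  bias=-1
    (2,1)@(5, 3): e=[17,3,8] → #
    (3,1)@(7, 3): e=[47,5,-24] → ·
    (2,2)@(5, 5): e=[21,7,0] → ·  [on edge]
    (1,5)@(3, 11): e=[3,17,8] → #
    (2,5)@(5, 11): e=[33,19,-24] → ·
    (1,6)@(3, 13): e=[7,21,0] → ·  [on edge]
  covered (2 px):
    · · · · · · · ·
    · · # · · · · ·
    · · · · · · · ·
    · · · · · · · ·
    · · · · · · · ·
    · # · · · · · ·
    · · · · · · · ·
    · · · · · · · ·
    · · · · · · · ·

Result: [19,5,4]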